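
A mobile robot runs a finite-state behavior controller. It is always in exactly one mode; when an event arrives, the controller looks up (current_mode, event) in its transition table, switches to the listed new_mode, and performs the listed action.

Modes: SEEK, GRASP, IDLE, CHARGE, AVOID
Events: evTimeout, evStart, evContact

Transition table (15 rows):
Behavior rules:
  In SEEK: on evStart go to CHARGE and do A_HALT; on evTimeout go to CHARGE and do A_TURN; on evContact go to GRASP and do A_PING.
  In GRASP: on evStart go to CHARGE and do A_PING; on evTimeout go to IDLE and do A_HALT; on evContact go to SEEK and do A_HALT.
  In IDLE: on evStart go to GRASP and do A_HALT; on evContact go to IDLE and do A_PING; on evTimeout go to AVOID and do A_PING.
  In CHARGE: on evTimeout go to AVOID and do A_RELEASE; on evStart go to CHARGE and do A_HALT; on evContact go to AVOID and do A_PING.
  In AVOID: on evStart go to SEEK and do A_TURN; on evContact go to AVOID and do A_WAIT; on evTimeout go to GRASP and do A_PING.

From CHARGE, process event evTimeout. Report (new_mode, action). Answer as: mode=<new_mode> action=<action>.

current mode = CHARGE; filter table to that mode:
  (CHARGE, evTimeout) → (AVOID, A_RELEASE)  ← event matches
  (CHARGE, evStart) → (CHARGE, A_HALT)
  (CHARGE, evContact) → (AVOID, A_PING)
event = evTimeout selects (AVOID, A_RELEASE)

mode=AVOID action=A_RELEASE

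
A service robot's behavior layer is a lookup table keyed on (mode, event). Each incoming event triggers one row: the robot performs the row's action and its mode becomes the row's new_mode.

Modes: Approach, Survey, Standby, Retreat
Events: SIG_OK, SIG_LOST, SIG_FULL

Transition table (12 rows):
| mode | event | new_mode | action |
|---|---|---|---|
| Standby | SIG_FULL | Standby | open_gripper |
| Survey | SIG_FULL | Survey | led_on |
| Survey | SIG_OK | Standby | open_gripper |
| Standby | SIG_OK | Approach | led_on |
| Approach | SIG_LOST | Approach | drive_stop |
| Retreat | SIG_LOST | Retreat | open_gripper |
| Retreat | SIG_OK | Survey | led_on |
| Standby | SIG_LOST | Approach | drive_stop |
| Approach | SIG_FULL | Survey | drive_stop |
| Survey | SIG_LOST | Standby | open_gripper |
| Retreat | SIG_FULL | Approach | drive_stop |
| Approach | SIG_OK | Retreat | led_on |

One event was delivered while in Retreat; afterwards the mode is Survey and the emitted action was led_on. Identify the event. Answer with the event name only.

SIG_OK

try SIG_OK: (Retreat, SIG_OK) → (Survey, led_on)  ← matches
try SIG_LOST: (Retreat, SIG_LOST) → (Retreat, open_gripper)
try SIG_FULL: (Retreat, SIG_FULL) → (Approach, drive_stop)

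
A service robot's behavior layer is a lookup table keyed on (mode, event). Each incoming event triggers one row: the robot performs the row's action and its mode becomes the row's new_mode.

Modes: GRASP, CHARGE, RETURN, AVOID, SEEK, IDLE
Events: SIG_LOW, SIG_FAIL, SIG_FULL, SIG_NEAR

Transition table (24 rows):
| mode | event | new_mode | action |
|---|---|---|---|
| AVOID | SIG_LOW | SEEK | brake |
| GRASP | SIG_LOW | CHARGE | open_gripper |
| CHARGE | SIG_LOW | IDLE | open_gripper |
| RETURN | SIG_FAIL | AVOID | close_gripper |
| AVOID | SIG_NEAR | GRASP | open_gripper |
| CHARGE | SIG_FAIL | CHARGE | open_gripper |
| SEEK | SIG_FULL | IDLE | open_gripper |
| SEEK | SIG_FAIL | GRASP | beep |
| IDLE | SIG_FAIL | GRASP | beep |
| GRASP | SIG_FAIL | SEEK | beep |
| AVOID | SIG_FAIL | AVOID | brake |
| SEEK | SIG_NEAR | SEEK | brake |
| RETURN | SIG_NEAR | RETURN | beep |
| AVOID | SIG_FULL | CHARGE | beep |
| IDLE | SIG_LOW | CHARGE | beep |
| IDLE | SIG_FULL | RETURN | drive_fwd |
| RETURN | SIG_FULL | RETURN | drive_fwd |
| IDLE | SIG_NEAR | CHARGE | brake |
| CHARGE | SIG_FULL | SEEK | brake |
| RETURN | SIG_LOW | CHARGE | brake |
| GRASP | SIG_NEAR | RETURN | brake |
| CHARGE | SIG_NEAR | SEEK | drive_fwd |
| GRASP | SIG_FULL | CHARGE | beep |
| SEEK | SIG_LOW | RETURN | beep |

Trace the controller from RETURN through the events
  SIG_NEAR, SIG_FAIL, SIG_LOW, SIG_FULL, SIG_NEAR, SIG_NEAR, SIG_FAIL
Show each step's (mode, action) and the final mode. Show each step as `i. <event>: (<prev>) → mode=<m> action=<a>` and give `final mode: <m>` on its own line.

final mode: GRASP

1. SIG_NEAR: (RETURN) → mode=RETURN action=beep
2. SIG_FAIL: (RETURN) → mode=AVOID action=close_gripper
3. SIG_LOW: (AVOID) → mode=SEEK action=brake
4. SIG_FULL: (SEEK) → mode=IDLE action=open_gripper
5. SIG_NEAR: (IDLE) → mode=CHARGE action=brake
6. SIG_NEAR: (CHARGE) → mode=SEEK action=drive_fwd
7. SIG_FAIL: (SEEK) → mode=GRASP action=beep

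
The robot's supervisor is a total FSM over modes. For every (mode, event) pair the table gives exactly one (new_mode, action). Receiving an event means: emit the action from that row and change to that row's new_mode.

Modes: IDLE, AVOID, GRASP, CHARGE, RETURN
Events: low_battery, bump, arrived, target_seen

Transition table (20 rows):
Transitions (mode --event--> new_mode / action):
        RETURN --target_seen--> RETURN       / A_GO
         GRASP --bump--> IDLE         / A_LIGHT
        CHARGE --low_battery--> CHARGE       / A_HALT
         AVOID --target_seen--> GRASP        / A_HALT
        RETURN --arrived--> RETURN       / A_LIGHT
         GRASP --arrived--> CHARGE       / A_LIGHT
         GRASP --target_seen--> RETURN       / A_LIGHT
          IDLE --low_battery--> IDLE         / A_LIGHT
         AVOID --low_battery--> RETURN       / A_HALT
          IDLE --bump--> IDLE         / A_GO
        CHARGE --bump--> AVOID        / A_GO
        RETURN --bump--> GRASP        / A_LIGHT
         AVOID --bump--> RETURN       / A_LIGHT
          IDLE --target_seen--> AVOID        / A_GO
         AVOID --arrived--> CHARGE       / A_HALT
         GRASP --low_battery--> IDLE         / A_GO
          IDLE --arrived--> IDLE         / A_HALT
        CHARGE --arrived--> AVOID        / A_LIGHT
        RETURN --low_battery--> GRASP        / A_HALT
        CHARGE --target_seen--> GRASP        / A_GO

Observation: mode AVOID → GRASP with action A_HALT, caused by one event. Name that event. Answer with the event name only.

target_seen

try low_battery: (AVOID, low_battery) → (RETURN, A_HALT)
try bump: (AVOID, bump) → (RETURN, A_LIGHT)
try arrived: (AVOID, arrived) → (CHARGE, A_HALT)
try target_seen: (AVOID, target_seen) → (GRASP, A_HALT)  ← matches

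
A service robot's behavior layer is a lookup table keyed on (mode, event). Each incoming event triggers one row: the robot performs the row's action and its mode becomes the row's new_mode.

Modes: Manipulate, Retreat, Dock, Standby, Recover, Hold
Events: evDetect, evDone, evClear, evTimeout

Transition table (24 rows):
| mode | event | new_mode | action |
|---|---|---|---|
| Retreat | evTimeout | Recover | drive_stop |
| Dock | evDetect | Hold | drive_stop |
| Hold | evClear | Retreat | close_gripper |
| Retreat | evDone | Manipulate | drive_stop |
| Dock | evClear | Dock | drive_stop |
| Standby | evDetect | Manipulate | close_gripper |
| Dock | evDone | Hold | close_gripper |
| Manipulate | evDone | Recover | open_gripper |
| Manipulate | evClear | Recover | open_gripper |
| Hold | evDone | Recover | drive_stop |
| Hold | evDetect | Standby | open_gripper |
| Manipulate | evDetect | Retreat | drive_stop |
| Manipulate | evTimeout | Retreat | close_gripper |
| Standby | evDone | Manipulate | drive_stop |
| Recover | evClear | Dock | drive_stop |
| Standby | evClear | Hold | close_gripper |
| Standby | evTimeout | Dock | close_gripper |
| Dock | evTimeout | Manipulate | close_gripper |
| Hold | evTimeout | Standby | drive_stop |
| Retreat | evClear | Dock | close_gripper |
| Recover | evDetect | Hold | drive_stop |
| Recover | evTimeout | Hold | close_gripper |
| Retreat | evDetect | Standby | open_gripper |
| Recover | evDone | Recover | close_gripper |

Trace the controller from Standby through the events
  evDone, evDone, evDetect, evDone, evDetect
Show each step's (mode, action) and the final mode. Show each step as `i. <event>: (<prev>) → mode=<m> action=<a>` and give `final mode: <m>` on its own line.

final mode: Hold

1. evDone: (Standby) → mode=Manipulate action=drive_stop
2. evDone: (Manipulate) → mode=Recover action=open_gripper
3. evDetect: (Recover) → mode=Hold action=drive_stop
4. evDone: (Hold) → mode=Recover action=drive_stop
5. evDetect: (Recover) → mode=Hold action=drive_stop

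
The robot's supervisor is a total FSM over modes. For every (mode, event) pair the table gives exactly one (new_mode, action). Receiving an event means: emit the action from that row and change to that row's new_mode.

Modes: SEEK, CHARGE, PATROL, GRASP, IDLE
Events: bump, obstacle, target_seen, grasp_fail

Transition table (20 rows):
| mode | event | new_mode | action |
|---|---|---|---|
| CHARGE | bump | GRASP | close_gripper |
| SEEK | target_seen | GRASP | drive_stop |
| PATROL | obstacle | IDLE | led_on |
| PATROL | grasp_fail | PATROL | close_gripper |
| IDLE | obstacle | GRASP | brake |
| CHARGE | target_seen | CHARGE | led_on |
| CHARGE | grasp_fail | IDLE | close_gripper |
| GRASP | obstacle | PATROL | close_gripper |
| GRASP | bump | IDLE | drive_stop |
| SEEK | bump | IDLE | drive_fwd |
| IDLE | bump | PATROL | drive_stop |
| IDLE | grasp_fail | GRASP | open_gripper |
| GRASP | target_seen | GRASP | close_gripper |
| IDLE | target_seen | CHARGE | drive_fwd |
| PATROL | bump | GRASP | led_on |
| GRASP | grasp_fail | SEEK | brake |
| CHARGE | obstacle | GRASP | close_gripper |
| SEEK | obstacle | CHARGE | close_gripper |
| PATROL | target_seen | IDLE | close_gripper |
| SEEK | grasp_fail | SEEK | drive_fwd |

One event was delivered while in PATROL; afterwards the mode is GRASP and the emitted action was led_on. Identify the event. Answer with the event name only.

try bump: (PATROL, bump) → (GRASP, led_on)  ← matches
try obstacle: (PATROL, obstacle) → (IDLE, led_on)
try target_seen: (PATROL, target_seen) → (IDLE, close_gripper)
try grasp_fail: (PATROL, grasp_fail) → (PATROL, close_gripper)

bump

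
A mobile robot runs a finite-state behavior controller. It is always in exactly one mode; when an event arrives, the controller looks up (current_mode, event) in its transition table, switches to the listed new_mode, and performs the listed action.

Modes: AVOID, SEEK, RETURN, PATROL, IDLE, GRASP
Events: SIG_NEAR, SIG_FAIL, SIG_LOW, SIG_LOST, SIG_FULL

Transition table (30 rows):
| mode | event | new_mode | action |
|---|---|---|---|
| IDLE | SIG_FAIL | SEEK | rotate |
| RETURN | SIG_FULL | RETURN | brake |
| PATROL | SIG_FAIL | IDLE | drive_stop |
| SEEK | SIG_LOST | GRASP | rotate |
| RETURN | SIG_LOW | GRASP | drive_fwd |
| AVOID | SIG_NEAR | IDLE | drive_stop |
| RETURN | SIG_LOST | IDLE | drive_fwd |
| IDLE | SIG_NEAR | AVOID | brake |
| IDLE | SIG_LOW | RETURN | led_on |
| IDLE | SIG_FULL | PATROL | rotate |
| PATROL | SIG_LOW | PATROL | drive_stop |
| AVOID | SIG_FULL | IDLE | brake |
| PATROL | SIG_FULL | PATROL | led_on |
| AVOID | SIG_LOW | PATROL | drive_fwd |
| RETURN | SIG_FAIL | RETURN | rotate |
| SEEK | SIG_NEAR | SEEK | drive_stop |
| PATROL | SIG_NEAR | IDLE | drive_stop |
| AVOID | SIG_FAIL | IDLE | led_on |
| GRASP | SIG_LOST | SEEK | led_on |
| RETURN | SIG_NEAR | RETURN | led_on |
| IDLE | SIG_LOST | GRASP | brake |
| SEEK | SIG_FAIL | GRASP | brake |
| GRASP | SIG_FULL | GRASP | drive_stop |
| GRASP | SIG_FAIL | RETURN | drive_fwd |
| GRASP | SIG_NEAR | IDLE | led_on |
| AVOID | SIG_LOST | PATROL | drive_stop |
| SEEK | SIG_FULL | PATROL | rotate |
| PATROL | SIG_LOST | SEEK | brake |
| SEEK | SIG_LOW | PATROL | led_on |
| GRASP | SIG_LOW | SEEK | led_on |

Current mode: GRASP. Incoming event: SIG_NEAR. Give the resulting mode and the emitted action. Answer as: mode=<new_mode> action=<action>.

mode=IDLE action=led_on

current mode = GRASP; filter table to that mode:
  (GRASP, SIG_LOST) → (SEEK, led_on)
  (GRASP, SIG_FULL) → (GRASP, drive_stop)
  (GRASP, SIG_FAIL) → (RETURN, drive_fwd)
  (GRASP, SIG_NEAR) → (IDLE, led_on)  ← event matches
  (GRASP, SIG_LOW) → (SEEK, led_on)
event = SIG_NEAR selects (IDLE, led_on)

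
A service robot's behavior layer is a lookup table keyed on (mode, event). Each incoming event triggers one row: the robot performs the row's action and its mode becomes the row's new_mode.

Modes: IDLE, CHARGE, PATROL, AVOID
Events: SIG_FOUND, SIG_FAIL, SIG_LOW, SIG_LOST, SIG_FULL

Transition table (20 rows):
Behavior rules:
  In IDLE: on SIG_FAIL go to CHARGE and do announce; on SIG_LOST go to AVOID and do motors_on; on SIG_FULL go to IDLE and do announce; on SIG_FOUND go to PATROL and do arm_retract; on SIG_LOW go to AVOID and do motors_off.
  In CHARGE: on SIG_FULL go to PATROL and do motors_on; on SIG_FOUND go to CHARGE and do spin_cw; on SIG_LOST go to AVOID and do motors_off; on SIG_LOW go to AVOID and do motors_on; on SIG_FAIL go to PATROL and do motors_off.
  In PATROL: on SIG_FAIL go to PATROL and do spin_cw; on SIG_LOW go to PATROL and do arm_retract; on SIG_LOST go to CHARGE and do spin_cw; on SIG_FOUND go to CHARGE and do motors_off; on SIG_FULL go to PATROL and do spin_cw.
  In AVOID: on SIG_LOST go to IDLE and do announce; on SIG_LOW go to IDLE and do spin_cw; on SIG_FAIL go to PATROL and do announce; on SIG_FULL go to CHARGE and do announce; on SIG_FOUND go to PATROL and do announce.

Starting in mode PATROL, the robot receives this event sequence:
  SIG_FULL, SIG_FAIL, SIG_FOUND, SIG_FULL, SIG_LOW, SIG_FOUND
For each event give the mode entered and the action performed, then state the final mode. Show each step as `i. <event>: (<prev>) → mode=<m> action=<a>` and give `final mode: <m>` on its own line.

1. SIG_FULL: (PATROL) → mode=PATROL action=spin_cw
2. SIG_FAIL: (PATROL) → mode=PATROL action=spin_cw
3. SIG_FOUND: (PATROL) → mode=CHARGE action=motors_off
4. SIG_FULL: (CHARGE) → mode=PATROL action=motors_on
5. SIG_LOW: (PATROL) → mode=PATROL action=arm_retract
6. SIG_FOUND: (PATROL) → mode=CHARGE action=motors_off

final mode: CHARGE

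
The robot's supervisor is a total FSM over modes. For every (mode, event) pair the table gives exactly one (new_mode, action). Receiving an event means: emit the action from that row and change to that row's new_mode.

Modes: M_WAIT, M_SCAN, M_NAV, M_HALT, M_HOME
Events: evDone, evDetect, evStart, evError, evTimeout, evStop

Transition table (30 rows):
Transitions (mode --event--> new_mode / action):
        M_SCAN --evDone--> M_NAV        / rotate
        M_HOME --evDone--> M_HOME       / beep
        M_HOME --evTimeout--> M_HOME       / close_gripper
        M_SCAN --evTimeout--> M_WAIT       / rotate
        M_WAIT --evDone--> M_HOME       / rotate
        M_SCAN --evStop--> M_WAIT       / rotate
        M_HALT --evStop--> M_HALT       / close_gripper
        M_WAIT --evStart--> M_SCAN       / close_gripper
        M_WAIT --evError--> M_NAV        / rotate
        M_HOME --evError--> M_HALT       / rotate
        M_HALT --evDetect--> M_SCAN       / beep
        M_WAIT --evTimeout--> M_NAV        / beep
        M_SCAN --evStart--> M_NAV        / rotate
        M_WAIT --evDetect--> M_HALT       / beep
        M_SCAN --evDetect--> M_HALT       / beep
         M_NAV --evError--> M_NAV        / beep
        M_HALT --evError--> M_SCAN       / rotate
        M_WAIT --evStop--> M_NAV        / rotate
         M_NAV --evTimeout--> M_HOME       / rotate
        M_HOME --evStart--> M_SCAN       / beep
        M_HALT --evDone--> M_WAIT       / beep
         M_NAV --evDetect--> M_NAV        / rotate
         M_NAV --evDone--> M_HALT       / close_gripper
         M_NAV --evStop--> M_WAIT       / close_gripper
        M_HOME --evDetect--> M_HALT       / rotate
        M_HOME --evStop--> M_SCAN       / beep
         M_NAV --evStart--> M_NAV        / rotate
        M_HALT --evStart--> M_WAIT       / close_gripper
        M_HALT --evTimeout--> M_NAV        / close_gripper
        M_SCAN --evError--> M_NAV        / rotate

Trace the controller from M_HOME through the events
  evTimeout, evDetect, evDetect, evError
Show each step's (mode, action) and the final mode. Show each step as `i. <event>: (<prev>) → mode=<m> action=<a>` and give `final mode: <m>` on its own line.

1. evTimeout: (M_HOME) → mode=M_HOME action=close_gripper
2. evDetect: (M_HOME) → mode=M_HALT action=rotate
3. evDetect: (M_HALT) → mode=M_SCAN action=beep
4. evError: (M_SCAN) → mode=M_NAV action=rotate

final mode: M_NAV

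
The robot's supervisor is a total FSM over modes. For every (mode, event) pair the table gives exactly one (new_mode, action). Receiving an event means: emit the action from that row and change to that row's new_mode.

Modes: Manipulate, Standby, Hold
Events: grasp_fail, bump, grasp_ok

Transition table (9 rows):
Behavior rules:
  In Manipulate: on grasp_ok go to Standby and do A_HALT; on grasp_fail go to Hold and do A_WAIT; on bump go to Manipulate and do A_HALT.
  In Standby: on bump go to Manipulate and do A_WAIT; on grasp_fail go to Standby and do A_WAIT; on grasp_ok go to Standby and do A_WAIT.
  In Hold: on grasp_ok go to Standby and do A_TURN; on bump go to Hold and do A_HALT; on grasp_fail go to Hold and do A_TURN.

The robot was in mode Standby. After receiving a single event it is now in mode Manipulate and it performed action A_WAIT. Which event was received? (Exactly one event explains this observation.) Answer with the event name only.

try grasp_fail: (Standby, grasp_fail) → (Standby, A_WAIT)
try bump: (Standby, bump) → (Manipulate, A_WAIT)  ← matches
try grasp_ok: (Standby, grasp_ok) → (Standby, A_WAIT)

bump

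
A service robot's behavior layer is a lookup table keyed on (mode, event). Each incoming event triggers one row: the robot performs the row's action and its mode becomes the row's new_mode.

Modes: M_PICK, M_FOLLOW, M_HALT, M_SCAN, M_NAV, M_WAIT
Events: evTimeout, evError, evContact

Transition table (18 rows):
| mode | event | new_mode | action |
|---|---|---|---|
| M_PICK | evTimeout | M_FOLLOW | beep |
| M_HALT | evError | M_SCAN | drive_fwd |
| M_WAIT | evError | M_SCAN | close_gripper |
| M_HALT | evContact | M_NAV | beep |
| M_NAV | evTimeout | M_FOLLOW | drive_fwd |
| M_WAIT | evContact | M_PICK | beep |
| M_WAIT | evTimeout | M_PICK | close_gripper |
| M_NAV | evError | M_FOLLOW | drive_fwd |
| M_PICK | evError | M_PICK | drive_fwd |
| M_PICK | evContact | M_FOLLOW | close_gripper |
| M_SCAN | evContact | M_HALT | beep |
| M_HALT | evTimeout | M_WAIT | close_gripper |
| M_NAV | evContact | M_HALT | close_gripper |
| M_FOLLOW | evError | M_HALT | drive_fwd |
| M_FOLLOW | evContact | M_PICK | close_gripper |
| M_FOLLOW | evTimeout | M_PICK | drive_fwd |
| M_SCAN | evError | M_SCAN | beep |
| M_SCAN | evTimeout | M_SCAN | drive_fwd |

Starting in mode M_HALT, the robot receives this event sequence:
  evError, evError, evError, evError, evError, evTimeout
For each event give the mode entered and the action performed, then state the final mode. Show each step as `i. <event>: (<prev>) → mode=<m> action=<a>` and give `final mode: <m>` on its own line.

1. evError: (M_HALT) → mode=M_SCAN action=drive_fwd
2. evError: (M_SCAN) → mode=M_SCAN action=beep
3. evError: (M_SCAN) → mode=M_SCAN action=beep
4. evError: (M_SCAN) → mode=M_SCAN action=beep
5. evError: (M_SCAN) → mode=M_SCAN action=beep
6. evTimeout: (M_SCAN) → mode=M_SCAN action=drive_fwd

final mode: M_SCAN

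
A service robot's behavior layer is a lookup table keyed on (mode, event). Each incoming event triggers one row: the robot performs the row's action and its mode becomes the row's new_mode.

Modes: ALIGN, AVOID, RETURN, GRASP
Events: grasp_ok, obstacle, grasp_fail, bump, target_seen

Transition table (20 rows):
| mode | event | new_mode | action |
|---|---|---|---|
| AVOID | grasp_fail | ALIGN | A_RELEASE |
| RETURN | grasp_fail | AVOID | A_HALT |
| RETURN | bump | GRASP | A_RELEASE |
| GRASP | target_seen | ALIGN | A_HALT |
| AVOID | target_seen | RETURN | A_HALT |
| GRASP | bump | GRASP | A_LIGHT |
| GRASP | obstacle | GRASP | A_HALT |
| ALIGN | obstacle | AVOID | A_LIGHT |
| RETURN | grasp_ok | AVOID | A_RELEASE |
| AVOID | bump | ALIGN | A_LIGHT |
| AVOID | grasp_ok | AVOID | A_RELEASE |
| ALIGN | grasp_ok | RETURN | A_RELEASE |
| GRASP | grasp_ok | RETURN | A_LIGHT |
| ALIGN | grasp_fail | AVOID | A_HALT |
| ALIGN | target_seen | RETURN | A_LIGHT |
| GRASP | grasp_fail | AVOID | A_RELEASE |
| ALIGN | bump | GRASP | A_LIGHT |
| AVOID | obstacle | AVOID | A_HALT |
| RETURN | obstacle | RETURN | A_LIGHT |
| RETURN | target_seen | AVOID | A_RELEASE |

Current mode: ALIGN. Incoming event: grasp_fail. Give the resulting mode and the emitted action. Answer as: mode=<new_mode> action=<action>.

mode=AVOID action=A_HALT

current mode = ALIGN; filter table to that mode:
  (ALIGN, obstacle) → (AVOID, A_LIGHT)
  (ALIGN, grasp_ok) → (RETURN, A_RELEASE)
  (ALIGN, grasp_fail) → (AVOID, A_HALT)  ← event matches
  (ALIGN, target_seen) → (RETURN, A_LIGHT)
  (ALIGN, bump) → (GRASP, A_LIGHT)
event = grasp_fail selects (AVOID, A_HALT)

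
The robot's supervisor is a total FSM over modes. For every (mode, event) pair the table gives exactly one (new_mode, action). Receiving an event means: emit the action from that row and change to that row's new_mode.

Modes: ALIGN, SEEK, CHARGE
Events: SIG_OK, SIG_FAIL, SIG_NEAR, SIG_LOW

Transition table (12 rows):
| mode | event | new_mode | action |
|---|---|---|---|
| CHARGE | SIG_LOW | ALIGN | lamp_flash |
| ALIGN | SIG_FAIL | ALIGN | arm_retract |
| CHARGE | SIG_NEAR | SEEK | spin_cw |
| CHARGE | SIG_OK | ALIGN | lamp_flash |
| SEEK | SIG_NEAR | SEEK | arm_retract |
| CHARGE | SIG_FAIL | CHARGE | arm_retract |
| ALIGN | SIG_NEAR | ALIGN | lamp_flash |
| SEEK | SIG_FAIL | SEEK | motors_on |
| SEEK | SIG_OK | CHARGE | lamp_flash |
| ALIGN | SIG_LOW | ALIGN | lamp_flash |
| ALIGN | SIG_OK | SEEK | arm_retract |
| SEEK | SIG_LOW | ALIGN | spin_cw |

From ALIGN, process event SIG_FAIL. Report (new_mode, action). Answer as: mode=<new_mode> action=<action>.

current mode = ALIGN; filter table to that mode:
  (ALIGN, SIG_FAIL) → (ALIGN, arm_retract)  ← event matches
  (ALIGN, SIG_NEAR) → (ALIGN, lamp_flash)
  (ALIGN, SIG_LOW) → (ALIGN, lamp_flash)
  (ALIGN, SIG_OK) → (SEEK, arm_retract)
event = SIG_FAIL selects (ALIGN, arm_retract)

mode=ALIGN action=arm_retract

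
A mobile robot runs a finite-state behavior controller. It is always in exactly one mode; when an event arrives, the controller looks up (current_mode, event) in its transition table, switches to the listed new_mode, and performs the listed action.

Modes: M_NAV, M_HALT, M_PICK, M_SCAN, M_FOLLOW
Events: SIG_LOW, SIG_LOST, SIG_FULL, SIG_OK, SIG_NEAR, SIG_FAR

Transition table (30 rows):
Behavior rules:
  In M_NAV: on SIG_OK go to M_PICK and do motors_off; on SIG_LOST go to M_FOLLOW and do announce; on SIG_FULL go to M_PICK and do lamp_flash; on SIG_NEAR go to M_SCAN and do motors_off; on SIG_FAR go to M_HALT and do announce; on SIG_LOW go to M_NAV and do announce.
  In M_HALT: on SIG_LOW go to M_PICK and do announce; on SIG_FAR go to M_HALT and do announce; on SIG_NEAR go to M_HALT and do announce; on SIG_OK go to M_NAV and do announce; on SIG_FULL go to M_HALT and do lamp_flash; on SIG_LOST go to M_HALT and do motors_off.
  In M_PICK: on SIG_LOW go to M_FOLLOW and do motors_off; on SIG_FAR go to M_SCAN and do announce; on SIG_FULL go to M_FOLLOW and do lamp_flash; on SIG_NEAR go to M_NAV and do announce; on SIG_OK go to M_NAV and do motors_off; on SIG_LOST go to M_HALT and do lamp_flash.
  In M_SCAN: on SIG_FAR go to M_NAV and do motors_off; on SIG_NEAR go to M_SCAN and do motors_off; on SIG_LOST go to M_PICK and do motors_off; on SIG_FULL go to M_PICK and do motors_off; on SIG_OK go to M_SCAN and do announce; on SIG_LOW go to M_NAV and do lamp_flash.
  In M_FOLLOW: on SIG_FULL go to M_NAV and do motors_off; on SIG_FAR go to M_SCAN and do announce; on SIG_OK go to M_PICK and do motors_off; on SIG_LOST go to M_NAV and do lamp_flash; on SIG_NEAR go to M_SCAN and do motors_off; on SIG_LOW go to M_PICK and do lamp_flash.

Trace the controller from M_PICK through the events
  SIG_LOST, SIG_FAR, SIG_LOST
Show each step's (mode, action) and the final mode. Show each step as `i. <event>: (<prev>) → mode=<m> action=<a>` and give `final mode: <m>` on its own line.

final mode: M_HALT

1. SIG_LOST: (M_PICK) → mode=M_HALT action=lamp_flash
2. SIG_FAR: (M_HALT) → mode=M_HALT action=announce
3. SIG_LOST: (M_HALT) → mode=M_HALT action=motors_off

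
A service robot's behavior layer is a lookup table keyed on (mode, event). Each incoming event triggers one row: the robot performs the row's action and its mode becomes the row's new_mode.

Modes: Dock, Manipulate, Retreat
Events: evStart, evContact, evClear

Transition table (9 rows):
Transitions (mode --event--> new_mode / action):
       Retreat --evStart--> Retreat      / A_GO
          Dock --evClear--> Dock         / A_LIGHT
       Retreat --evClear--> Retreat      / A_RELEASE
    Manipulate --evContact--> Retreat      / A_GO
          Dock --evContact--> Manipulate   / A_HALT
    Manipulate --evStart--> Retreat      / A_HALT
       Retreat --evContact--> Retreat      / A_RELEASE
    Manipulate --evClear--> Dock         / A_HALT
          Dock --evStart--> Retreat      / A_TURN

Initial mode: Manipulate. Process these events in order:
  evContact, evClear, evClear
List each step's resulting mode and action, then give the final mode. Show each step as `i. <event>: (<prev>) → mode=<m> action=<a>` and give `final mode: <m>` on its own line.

final mode: Retreat

1. evContact: (Manipulate) → mode=Retreat action=A_GO
2. evClear: (Retreat) → mode=Retreat action=A_RELEASE
3. evClear: (Retreat) → mode=Retreat action=A_RELEASE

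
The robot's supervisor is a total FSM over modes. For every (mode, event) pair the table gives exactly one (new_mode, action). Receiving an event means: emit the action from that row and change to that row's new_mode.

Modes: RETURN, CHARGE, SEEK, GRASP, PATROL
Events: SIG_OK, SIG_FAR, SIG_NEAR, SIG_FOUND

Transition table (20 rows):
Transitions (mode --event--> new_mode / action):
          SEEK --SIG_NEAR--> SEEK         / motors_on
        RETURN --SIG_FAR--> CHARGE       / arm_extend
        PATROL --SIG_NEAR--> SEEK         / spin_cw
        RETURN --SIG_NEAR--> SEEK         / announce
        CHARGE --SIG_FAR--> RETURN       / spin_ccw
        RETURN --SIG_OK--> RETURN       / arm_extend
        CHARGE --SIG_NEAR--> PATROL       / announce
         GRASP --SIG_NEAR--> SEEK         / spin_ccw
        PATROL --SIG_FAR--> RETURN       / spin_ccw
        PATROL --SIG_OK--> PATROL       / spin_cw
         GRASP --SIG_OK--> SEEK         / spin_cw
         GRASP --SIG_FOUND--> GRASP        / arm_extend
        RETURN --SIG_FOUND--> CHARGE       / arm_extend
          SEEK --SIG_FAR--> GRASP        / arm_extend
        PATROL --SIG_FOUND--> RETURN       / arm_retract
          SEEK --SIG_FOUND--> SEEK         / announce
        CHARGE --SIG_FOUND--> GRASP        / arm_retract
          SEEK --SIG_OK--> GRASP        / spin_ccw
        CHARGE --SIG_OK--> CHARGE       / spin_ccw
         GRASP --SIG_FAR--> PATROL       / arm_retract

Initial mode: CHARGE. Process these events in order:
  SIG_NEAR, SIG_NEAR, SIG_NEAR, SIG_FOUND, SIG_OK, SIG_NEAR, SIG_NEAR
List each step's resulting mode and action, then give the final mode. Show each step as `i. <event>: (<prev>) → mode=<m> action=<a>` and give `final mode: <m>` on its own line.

1. SIG_NEAR: (CHARGE) → mode=PATROL action=announce
2. SIG_NEAR: (PATROL) → mode=SEEK action=spin_cw
3. SIG_NEAR: (SEEK) → mode=SEEK action=motors_on
4. SIG_FOUND: (SEEK) → mode=SEEK action=announce
5. SIG_OK: (SEEK) → mode=GRASP action=spin_ccw
6. SIG_NEAR: (GRASP) → mode=SEEK action=spin_ccw
7. SIG_NEAR: (SEEK) → mode=SEEK action=motors_on

final mode: SEEK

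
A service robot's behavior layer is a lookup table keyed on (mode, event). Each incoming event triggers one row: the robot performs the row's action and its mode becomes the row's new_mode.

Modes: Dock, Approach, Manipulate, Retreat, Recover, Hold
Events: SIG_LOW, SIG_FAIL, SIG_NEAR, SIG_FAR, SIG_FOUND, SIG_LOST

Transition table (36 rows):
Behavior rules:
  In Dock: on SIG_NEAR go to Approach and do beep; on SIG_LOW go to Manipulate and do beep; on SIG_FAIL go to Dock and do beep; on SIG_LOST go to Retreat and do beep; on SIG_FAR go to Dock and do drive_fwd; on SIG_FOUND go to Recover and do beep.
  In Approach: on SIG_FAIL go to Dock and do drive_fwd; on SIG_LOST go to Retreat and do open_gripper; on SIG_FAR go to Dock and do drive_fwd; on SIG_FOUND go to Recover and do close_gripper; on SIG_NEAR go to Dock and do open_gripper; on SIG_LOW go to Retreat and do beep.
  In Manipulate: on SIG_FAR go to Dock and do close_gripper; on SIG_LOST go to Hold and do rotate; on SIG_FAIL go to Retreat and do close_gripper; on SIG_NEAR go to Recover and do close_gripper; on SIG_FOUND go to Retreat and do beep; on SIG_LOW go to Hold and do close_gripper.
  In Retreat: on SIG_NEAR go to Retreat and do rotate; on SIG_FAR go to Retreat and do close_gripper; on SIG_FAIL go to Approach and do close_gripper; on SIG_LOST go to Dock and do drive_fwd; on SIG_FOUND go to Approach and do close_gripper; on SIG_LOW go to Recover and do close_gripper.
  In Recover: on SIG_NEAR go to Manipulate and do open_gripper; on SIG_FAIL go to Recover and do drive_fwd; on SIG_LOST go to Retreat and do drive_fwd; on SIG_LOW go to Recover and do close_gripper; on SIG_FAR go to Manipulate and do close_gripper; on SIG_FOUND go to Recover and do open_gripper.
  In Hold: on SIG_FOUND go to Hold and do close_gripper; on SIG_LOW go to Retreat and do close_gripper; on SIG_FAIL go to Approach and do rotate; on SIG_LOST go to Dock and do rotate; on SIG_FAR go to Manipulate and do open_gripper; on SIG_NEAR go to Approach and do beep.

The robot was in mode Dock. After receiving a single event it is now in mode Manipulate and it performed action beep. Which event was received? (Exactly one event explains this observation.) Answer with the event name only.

SIG_LOW

try SIG_LOW: (Dock, SIG_LOW) → (Manipulate, beep)  ← matches
try SIG_FAIL: (Dock, SIG_FAIL) → (Dock, beep)
try SIG_NEAR: (Dock, SIG_NEAR) → (Approach, beep)
try SIG_FAR: (Dock, SIG_FAR) → (Dock, drive_fwd)
try SIG_FOUND: (Dock, SIG_FOUND) → (Recover, beep)
try SIG_LOST: (Dock, SIG_LOST) → (Retreat, beep)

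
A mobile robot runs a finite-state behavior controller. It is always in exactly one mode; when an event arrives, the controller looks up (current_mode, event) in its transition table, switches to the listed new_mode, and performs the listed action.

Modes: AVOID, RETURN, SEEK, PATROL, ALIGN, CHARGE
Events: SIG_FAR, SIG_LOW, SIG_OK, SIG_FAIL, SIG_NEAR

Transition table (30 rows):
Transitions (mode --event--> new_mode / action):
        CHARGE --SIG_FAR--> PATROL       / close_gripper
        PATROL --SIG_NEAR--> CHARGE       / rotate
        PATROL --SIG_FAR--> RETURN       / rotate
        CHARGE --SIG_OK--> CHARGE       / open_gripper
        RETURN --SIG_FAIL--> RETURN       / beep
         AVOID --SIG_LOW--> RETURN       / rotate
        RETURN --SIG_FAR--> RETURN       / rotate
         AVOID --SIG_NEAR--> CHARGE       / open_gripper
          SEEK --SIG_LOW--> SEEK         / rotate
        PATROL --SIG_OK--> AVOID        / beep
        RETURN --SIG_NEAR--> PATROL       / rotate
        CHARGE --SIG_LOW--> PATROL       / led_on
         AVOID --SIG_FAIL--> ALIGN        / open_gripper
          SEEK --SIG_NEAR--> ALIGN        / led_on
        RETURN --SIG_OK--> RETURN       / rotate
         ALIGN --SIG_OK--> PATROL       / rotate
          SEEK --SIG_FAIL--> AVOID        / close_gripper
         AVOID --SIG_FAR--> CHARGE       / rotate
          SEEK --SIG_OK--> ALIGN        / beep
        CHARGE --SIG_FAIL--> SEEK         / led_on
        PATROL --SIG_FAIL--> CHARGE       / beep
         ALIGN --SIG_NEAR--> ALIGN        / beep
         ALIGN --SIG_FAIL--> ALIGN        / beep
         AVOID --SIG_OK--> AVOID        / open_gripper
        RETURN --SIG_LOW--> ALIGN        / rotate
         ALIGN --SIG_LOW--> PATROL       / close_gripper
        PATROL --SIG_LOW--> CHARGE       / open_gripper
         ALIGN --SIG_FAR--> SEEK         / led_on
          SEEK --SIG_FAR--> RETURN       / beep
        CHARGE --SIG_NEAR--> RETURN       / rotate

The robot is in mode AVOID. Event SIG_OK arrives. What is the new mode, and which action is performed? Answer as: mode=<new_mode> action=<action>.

mode=AVOID action=open_gripper

current mode = AVOID; filter table to that mode:
  (AVOID, SIG_LOW) → (RETURN, rotate)
  (AVOID, SIG_NEAR) → (CHARGE, open_gripper)
  (AVOID, SIG_FAIL) → (ALIGN, open_gripper)
  (AVOID, SIG_FAR) → (CHARGE, rotate)
  (AVOID, SIG_OK) → (AVOID, open_gripper)  ← event matches
event = SIG_OK selects (AVOID, open_gripper)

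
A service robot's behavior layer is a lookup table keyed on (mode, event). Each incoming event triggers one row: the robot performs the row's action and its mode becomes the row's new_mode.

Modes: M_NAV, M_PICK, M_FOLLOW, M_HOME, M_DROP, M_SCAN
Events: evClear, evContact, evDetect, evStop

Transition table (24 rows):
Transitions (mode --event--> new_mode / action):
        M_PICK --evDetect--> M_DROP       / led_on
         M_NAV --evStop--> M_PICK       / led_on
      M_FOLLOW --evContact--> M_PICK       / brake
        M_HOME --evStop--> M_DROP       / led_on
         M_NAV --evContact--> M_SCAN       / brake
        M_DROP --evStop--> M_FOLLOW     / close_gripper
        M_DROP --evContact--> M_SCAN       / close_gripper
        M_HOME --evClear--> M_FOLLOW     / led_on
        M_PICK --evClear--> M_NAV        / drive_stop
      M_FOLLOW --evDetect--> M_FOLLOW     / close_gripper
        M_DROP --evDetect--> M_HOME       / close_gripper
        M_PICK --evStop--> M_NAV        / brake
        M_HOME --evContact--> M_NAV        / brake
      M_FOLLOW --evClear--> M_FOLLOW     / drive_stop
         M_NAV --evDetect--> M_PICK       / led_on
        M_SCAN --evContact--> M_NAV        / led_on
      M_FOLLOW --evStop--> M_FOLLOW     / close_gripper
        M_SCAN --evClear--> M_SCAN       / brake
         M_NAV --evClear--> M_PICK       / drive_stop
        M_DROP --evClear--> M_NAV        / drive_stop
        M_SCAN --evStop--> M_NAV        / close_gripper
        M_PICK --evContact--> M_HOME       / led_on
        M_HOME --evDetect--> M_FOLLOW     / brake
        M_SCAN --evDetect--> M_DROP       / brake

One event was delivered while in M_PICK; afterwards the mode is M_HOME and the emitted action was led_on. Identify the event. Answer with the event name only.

try evClear: (M_PICK, evClear) → (M_NAV, drive_stop)
try evContact: (M_PICK, evContact) → (M_HOME, led_on)  ← matches
try evDetect: (M_PICK, evDetect) → (M_DROP, led_on)
try evStop: (M_PICK, evStop) → (M_NAV, brake)

evContact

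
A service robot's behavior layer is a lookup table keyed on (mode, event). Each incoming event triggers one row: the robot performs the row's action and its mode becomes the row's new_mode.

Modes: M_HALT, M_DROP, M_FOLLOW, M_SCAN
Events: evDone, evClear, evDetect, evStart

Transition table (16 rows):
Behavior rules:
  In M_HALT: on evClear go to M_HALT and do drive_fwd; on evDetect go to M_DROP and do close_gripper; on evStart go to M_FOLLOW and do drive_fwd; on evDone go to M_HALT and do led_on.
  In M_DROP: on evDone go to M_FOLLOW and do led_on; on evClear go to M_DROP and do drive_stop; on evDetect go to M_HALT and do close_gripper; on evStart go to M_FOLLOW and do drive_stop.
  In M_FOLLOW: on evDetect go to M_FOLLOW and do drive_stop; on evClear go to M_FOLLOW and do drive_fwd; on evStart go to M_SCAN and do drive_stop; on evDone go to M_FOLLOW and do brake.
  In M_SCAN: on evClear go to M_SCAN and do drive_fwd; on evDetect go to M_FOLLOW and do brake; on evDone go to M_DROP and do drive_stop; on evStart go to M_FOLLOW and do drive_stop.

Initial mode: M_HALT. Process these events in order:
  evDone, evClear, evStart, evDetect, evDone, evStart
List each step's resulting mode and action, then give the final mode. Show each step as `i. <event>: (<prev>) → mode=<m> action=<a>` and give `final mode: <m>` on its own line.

final mode: M_SCAN

1. evDone: (M_HALT) → mode=M_HALT action=led_on
2. evClear: (M_HALT) → mode=M_HALT action=drive_fwd
3. evStart: (M_HALT) → mode=M_FOLLOW action=drive_fwd
4. evDetect: (M_FOLLOW) → mode=M_FOLLOW action=drive_stop
5. evDone: (M_FOLLOW) → mode=M_FOLLOW action=brake
6. evStart: (M_FOLLOW) → mode=M_SCAN action=drive_stop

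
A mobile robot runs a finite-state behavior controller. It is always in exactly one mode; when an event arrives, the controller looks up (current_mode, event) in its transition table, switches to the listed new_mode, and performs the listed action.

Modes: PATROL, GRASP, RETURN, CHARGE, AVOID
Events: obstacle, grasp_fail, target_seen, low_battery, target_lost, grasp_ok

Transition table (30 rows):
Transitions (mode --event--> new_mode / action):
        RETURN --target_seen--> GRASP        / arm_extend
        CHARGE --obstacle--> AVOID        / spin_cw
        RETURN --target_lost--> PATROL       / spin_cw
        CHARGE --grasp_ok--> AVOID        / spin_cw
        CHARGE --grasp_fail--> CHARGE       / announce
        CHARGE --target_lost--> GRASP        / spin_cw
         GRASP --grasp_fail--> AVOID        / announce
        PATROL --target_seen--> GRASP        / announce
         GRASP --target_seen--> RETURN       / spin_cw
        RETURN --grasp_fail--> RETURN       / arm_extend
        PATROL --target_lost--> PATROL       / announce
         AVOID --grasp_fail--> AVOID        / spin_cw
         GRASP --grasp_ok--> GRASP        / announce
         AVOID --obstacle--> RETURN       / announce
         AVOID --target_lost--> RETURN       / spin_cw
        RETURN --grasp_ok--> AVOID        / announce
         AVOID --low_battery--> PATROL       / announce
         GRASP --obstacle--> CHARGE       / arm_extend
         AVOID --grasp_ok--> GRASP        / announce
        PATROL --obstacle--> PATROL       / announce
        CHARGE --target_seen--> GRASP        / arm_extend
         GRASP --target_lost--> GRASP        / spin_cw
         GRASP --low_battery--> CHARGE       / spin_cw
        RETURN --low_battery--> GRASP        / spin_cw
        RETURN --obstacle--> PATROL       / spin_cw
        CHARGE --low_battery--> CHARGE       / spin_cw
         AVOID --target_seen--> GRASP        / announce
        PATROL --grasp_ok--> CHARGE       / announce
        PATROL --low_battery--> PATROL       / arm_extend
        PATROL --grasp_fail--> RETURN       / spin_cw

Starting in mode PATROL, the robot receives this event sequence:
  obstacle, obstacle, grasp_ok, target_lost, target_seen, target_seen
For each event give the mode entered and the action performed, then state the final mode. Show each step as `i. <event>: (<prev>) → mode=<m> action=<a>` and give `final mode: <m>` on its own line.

final mode: GRASP

1. obstacle: (PATROL) → mode=PATROL action=announce
2. obstacle: (PATROL) → mode=PATROL action=announce
3. grasp_ok: (PATROL) → mode=CHARGE action=announce
4. target_lost: (CHARGE) → mode=GRASP action=spin_cw
5. target_seen: (GRASP) → mode=RETURN action=spin_cw
6. target_seen: (RETURN) → mode=GRASP action=arm_extend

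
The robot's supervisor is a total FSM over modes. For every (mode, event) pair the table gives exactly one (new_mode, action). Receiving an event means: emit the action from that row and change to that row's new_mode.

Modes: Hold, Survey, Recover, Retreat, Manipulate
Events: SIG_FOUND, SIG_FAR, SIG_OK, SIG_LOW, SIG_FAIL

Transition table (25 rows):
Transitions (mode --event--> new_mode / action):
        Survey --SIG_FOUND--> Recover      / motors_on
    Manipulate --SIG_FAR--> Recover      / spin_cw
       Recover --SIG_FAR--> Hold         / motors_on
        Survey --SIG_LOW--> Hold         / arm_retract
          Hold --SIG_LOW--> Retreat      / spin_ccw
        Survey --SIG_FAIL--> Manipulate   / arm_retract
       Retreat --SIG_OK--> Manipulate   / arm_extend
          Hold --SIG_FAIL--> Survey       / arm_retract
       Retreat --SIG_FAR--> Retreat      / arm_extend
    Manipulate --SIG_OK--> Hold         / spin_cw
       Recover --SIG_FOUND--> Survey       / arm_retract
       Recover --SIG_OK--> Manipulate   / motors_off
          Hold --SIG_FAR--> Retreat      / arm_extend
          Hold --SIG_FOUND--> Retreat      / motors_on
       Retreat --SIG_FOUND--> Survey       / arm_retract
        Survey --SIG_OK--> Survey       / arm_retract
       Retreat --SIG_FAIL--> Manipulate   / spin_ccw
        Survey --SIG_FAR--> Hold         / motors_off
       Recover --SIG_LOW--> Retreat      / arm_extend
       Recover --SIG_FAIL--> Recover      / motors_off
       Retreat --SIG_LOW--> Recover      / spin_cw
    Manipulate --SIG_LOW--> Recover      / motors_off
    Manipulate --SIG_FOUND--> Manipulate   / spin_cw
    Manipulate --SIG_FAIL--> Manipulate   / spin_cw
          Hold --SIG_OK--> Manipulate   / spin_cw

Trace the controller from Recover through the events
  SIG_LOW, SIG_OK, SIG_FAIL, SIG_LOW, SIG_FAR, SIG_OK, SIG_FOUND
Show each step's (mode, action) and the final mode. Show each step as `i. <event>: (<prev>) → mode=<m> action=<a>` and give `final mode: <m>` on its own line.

final mode: Manipulate

1. SIG_LOW: (Recover) → mode=Retreat action=arm_extend
2. SIG_OK: (Retreat) → mode=Manipulate action=arm_extend
3. SIG_FAIL: (Manipulate) → mode=Manipulate action=spin_cw
4. SIG_LOW: (Manipulate) → mode=Recover action=motors_off
5. SIG_FAR: (Recover) → mode=Hold action=motors_on
6. SIG_OK: (Hold) → mode=Manipulate action=spin_cw
7. SIG_FOUND: (Manipulate) → mode=Manipulate action=spin_cw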